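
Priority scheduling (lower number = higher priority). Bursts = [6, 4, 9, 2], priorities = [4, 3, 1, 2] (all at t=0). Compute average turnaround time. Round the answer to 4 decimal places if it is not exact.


Sort by priority (ascending = highest first):
Order: [(1, 9), (2, 2), (3, 4), (4, 6)]
Completion times:
  Priority 1, burst=9, C=9
  Priority 2, burst=2, C=11
  Priority 3, burst=4, C=15
  Priority 4, burst=6, C=21
Average turnaround = 56/4 = 14.0

14.0


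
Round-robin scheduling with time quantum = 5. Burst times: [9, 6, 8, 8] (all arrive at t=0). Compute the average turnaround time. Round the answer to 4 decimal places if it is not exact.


Time quantum = 5
Execution trace:
  J1 runs 5 units, time = 5
  J2 runs 5 units, time = 10
  J3 runs 5 units, time = 15
  J4 runs 5 units, time = 20
  J1 runs 4 units, time = 24
  J2 runs 1 units, time = 25
  J3 runs 3 units, time = 28
  J4 runs 3 units, time = 31
Finish times: [24, 25, 28, 31]
Average turnaround = 108/4 = 27.0

27.0


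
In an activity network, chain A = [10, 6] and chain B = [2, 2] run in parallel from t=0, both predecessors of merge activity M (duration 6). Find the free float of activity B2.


ES(B2) = sum of predecessors on chain B = 2
EF(B2) = ES + duration = 2 + 2 = 4
Successor of B2 is M. ES(M) = max(sum(A), sum(B)) = max(16, 4) = 16
Free float = ES(successor) - EF(current) = 16 - 4 = 12

12


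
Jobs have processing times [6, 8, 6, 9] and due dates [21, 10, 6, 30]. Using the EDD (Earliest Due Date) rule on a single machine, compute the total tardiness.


Sort by due date (EDD order): [(6, 6), (8, 10), (6, 21), (9, 30)]
Compute completion times and tardiness:
  Job 1: p=6, d=6, C=6, tardiness=max(0,6-6)=0
  Job 2: p=8, d=10, C=14, tardiness=max(0,14-10)=4
  Job 3: p=6, d=21, C=20, tardiness=max(0,20-21)=0
  Job 4: p=9, d=30, C=29, tardiness=max(0,29-30)=0
Total tardiness = 4

4


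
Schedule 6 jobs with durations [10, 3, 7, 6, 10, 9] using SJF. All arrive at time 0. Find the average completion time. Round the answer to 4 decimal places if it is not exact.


SJF order (ascending): [3, 6, 7, 9, 10, 10]
Completion times:
  Job 1: burst=3, C=3
  Job 2: burst=6, C=9
  Job 3: burst=7, C=16
  Job 4: burst=9, C=25
  Job 5: burst=10, C=35
  Job 6: burst=10, C=45
Average completion = 133/6 = 22.1667

22.1667


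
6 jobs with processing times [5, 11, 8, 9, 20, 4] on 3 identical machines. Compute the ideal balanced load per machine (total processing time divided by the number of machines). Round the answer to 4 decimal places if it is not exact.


Total processing time = 5 + 11 + 8 + 9 + 20 + 4 = 57
Number of machines = 3
Ideal balanced load = 57 / 3 = 19.0

19.0


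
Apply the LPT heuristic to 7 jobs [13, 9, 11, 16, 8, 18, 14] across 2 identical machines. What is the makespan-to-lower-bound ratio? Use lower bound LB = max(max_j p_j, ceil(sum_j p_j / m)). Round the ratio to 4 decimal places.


LPT order: [18, 16, 14, 13, 11, 9, 8]
Machine loads after assignment: [48, 41]
LPT makespan = 48
Lower bound = max(max_job, ceil(total/2)) = max(18, 45) = 45
Ratio = 48 / 45 = 1.0667

1.0667


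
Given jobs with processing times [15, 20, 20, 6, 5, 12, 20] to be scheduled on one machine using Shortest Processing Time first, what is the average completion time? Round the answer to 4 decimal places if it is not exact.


Sort jobs by processing time (SPT order): [5, 6, 12, 15, 20, 20, 20]
Compute completion times sequentially:
  Job 1: processing = 5, completes at 5
  Job 2: processing = 6, completes at 11
  Job 3: processing = 12, completes at 23
  Job 4: processing = 15, completes at 38
  Job 5: processing = 20, completes at 58
  Job 6: processing = 20, completes at 78
  Job 7: processing = 20, completes at 98
Sum of completion times = 311
Average completion time = 311/7 = 44.4286

44.4286


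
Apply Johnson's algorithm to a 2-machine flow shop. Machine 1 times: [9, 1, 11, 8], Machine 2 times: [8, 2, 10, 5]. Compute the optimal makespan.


Apply Johnson's rule:
  Group 1 (a <= b): [(2, 1, 2)]
  Group 2 (a > b): [(3, 11, 10), (1, 9, 8), (4, 8, 5)]
Optimal job order: [2, 3, 1, 4]
Schedule:
  Job 2: M1 done at 1, M2 done at 3
  Job 3: M1 done at 12, M2 done at 22
  Job 1: M1 done at 21, M2 done at 30
  Job 4: M1 done at 29, M2 done at 35
Makespan = 35

35


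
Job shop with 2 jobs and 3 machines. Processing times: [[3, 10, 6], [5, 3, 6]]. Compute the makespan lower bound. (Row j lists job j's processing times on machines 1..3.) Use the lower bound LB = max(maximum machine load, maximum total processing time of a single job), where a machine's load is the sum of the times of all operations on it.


Machine loads:
  Machine 1: 3 + 5 = 8
  Machine 2: 10 + 3 = 13
  Machine 3: 6 + 6 = 12
Max machine load = 13
Job totals:
  Job 1: 19
  Job 2: 14
Max job total = 19
Lower bound = max(13, 19) = 19

19


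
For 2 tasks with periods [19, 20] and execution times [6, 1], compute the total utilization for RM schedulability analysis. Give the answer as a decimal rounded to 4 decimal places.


Compute individual utilizations (exact fractions):
  Task 1: C/T = 6/19 (approx. 0.3158)
  Task 2: C/T = 1/20 (approx. 0.05)
Total utilization U = 6/19 + 1/20 = 139/380
Rounded to 4 decimal places: U = 0.3658
RM (Liu & Layland) bound for 2 tasks = 0.828427; compare with U = 139/380 (approx. 0.365789)
U <= bound, so schedulable by RM sufficient condition.

0.3658


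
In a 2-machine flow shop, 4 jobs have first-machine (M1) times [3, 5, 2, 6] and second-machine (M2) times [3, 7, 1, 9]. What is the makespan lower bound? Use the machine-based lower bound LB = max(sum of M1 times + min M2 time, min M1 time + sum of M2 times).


LB1 = sum(M1 times) + min(M2 times) = 16 + 1 = 17
LB2 = min(M1 times) + sum(M2 times) = 2 + 20 = 22
Lower bound = max(LB1, LB2) = max(17, 22) = 22

22


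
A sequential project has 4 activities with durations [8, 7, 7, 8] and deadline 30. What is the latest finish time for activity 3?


LF(activity 3) = deadline - sum of successor durations
Successors: activities 4 through 4 with durations [8]
Sum of successor durations = 8
LF = 30 - 8 = 22

22


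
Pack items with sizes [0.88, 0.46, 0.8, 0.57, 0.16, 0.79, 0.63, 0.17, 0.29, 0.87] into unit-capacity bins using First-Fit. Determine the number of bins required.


Place items sequentially using First-Fit:
  Item 0.88 -> new Bin 1
  Item 0.46 -> new Bin 2
  Item 0.8 -> new Bin 3
  Item 0.57 -> new Bin 4
  Item 0.16 -> Bin 2 (now 0.62)
  Item 0.79 -> new Bin 5
  Item 0.63 -> new Bin 6
  Item 0.17 -> Bin 2 (now 0.79)
  Item 0.29 -> Bin 4 (now 0.86)
  Item 0.87 -> new Bin 7
Total bins used = 7

7


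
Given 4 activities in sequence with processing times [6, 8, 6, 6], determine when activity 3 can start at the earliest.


Activity 3 starts after activities 1 through 2 complete.
Predecessor durations: [6, 8]
ES = 6 + 8 = 14

14


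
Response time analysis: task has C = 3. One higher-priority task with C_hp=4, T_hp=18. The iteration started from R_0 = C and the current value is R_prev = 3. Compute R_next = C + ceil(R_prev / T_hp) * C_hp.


R_next = C + ceil(R_prev / T_hp) * C_hp
ceil(3 / 18) = ceil(0.1667) = 1
Interference = 1 * 4 = 4
R_next = 3 + 4 = 7

7


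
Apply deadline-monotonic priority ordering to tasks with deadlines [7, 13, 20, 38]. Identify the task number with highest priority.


Sort tasks by relative deadline (ascending):
  Task 1: deadline = 7
  Task 2: deadline = 13
  Task 3: deadline = 20
  Task 4: deadline = 38
Priority order (highest first): [1, 2, 3, 4]
Highest priority task = 1

1


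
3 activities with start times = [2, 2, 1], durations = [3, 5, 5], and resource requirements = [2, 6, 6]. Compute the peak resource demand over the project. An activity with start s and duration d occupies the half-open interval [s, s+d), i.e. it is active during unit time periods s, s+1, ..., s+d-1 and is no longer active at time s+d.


Each activity i is active on [start_i, start_i + duration_i).
Compute total resource usage per time slot:
  t=0: active resources = [], total = 0
  t=1: active resources = [6], total = 6
  t=2: active resources = [2, 6, 6], total = 14
  t=3: active resources = [2, 6, 6], total = 14
  t=4: active resources = [2, 6, 6], total = 14
  t=5: active resources = [6, 6], total = 12
  t=6: active resources = [6], total = 6
Peak resource demand = 14

14


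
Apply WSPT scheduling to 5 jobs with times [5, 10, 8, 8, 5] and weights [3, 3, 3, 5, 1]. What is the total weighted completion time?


Compute p/w ratios and sort ascending (WSPT): [(8, 5), (5, 3), (8, 3), (10, 3), (5, 1)]
Compute weighted completion times:
  Job (p=8,w=5): C=8, w*C=5*8=40
  Job (p=5,w=3): C=13, w*C=3*13=39
  Job (p=8,w=3): C=21, w*C=3*21=63
  Job (p=10,w=3): C=31, w*C=3*31=93
  Job (p=5,w=1): C=36, w*C=1*36=36
Total weighted completion time = 271

271


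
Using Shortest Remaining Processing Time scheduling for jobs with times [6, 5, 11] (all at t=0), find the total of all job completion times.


Since all jobs arrive at t=0, SRPT equals SPT ordering.
SPT order: [5, 6, 11]
Completion times:
  Job 1: p=5, C=5
  Job 2: p=6, C=11
  Job 3: p=11, C=22
Total completion time = 5 + 11 + 22 = 38

38


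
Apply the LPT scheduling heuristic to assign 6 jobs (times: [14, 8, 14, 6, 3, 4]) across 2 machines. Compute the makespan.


Sort jobs in decreasing order (LPT): [14, 14, 8, 6, 4, 3]
Assign each job to the least loaded machine:
  Machine 1: jobs [14, 8, 3], load = 25
  Machine 2: jobs [14, 6, 4], load = 24
Makespan = max load = 25

25


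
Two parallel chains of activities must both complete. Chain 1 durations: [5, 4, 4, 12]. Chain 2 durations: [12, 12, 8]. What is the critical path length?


Path A total = 5 + 4 + 4 + 12 = 25
Path B total = 12 + 12 + 8 = 32
Critical path = longest path = max(25, 32) = 32

32


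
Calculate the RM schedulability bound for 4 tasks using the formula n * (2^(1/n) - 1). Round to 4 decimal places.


Compute 2^(1/4) = 1.1892071150
Subtract 1: 1.1892071150 - 1 = 0.1892071150
Multiply by n: 4 * 0.1892071150 = 0.7568284600
Round to 4 dp: 0.7568

0.7568


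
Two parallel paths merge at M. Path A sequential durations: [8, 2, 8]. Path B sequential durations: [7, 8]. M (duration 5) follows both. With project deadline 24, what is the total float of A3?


Forward pass: ES(A3) = sum of predecessors on chain A = 10
EF = ES + duration = 10 + 8 = 18
Backward pass: LF(M) = deadline = 24; LS(M) = 24 - 5 = 19
LF(A3) = LS(M) - sum(successors on chain A) = 19 - 0 = 19
LS = LF - duration = 19 - 8 = 11
Total float = LS - ES = 11 - 10 = 1

1


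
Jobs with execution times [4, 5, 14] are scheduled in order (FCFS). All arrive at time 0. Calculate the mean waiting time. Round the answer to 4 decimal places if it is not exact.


FCFS order (as given): [4, 5, 14]
Waiting times:
  Job 1: wait = 0
  Job 2: wait = 4
  Job 3: wait = 9
Sum of waiting times = 13
Average waiting time = 13/3 = 4.3333

4.3333


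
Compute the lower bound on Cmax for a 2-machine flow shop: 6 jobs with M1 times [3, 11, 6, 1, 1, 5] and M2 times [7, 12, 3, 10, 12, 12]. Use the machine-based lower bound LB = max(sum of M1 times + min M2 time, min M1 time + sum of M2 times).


LB1 = sum(M1 times) + min(M2 times) = 27 + 3 = 30
LB2 = min(M1 times) + sum(M2 times) = 1 + 56 = 57
Lower bound = max(LB1, LB2) = max(30, 57) = 57

57


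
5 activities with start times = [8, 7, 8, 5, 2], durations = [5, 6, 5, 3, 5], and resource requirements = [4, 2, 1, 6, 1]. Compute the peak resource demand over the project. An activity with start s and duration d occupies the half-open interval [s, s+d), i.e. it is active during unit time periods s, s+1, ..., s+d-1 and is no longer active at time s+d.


Each activity i is active on [start_i, start_i + duration_i).
Compute total resource usage per time slot:
  t=0: active resources = [], total = 0
  t=1: active resources = [], total = 0
  t=2: active resources = [1], total = 1
  t=3: active resources = [1], total = 1
  t=4: active resources = [1], total = 1
  t=5: active resources = [6, 1], total = 7
  t=6: active resources = [6, 1], total = 7
  t=7: active resources = [2, 6], total = 8
  t=8: active resources = [4, 2, 1], total = 7
  t=9: active resources = [4, 2, 1], total = 7
  t=10: active resources = [4, 2, 1], total = 7
  t=11: active resources = [4, 2, 1], total = 7
  t=12: active resources = [4, 2, 1], total = 7
Peak resource demand = 8

8


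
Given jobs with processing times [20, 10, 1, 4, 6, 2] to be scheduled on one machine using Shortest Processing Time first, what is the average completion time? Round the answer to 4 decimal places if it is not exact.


Sort jobs by processing time (SPT order): [1, 2, 4, 6, 10, 20]
Compute completion times sequentially:
  Job 1: processing = 1, completes at 1
  Job 2: processing = 2, completes at 3
  Job 3: processing = 4, completes at 7
  Job 4: processing = 6, completes at 13
  Job 5: processing = 10, completes at 23
  Job 6: processing = 20, completes at 43
Sum of completion times = 90
Average completion time = 90/6 = 15.0

15.0


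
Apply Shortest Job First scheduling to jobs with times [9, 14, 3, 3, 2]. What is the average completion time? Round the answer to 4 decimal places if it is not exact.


SJF order (ascending): [2, 3, 3, 9, 14]
Completion times:
  Job 1: burst=2, C=2
  Job 2: burst=3, C=5
  Job 3: burst=3, C=8
  Job 4: burst=9, C=17
  Job 5: burst=14, C=31
Average completion = 63/5 = 12.6

12.6


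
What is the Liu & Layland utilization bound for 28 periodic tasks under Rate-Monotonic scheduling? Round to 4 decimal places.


Compute 2^(1/28) = 1.0250642120
Subtract 1: 1.0250642120 - 1 = 0.0250642120
Multiply by n: 28 * 0.0250642120 = 0.7017979360
Round to 4 dp: 0.7018

0.7018


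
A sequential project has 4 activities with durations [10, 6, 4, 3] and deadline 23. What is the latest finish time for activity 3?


LF(activity 3) = deadline - sum of successor durations
Successors: activities 4 through 4 with durations [3]
Sum of successor durations = 3
LF = 23 - 3 = 20

20


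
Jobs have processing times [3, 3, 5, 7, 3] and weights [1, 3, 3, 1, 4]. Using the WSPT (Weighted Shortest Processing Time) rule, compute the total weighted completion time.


Compute p/w ratios and sort ascending (WSPT): [(3, 4), (3, 3), (5, 3), (3, 1), (7, 1)]
Compute weighted completion times:
  Job (p=3,w=4): C=3, w*C=4*3=12
  Job (p=3,w=3): C=6, w*C=3*6=18
  Job (p=5,w=3): C=11, w*C=3*11=33
  Job (p=3,w=1): C=14, w*C=1*14=14
  Job (p=7,w=1): C=21, w*C=1*21=21
Total weighted completion time = 98

98


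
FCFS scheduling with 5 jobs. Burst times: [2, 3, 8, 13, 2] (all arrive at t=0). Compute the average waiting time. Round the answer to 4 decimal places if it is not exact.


FCFS order (as given): [2, 3, 8, 13, 2]
Waiting times:
  Job 1: wait = 0
  Job 2: wait = 2
  Job 3: wait = 5
  Job 4: wait = 13
  Job 5: wait = 26
Sum of waiting times = 46
Average waiting time = 46/5 = 9.2

9.2


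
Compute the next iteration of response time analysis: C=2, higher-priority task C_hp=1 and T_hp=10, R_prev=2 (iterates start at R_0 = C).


R_next = C + ceil(R_prev / T_hp) * C_hp
ceil(2 / 10) = ceil(0.2) = 1
Interference = 1 * 1 = 1
R_next = 2 + 1 = 3

3


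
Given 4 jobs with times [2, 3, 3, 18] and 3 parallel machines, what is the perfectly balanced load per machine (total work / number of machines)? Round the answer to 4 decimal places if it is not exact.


Total processing time = 2 + 3 + 3 + 18 = 26
Number of machines = 3
Ideal balanced load = 26 / 3 = 8.6667

8.6667


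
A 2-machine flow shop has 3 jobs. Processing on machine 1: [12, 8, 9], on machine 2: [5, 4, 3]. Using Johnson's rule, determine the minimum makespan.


Apply Johnson's rule:
  Group 1 (a <= b): []
  Group 2 (a > b): [(1, 12, 5), (2, 8, 4), (3, 9, 3)]
Optimal job order: [1, 2, 3]
Schedule:
  Job 1: M1 done at 12, M2 done at 17
  Job 2: M1 done at 20, M2 done at 24
  Job 3: M1 done at 29, M2 done at 32
Makespan = 32

32


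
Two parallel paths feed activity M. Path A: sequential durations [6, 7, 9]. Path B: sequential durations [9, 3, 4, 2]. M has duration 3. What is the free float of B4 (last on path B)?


ES(B4) = sum of predecessors on chain B = 16
EF(B4) = ES + duration = 16 + 2 = 18
Successor of B4 is M. ES(M) = max(sum(A), sum(B)) = max(22, 18) = 22
Free float = ES(successor) - EF(current) = 22 - 18 = 4

4


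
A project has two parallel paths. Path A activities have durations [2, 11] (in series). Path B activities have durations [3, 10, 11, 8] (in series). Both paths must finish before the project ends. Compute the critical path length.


Path A total = 2 + 11 = 13
Path B total = 3 + 10 + 11 + 8 = 32
Critical path = longest path = max(13, 32) = 32

32


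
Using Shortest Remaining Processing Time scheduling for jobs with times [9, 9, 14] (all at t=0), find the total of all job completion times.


Since all jobs arrive at t=0, SRPT equals SPT ordering.
SPT order: [9, 9, 14]
Completion times:
  Job 1: p=9, C=9
  Job 2: p=9, C=18
  Job 3: p=14, C=32
Total completion time = 9 + 18 + 32 = 59

59


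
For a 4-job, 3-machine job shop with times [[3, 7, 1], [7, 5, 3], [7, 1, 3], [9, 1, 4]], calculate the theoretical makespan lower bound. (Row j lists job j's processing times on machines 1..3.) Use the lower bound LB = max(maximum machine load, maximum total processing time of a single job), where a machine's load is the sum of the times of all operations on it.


Machine loads:
  Machine 1: 3 + 7 + 7 + 9 = 26
  Machine 2: 7 + 5 + 1 + 1 = 14
  Machine 3: 1 + 3 + 3 + 4 = 11
Max machine load = 26
Job totals:
  Job 1: 11
  Job 2: 15
  Job 3: 11
  Job 4: 14
Max job total = 15
Lower bound = max(26, 15) = 26

26


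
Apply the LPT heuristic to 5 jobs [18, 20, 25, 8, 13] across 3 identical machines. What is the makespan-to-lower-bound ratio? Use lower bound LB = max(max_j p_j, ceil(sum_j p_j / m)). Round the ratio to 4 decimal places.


LPT order: [25, 20, 18, 13, 8]
Machine loads after assignment: [25, 28, 31]
LPT makespan = 31
Lower bound = max(max_job, ceil(total/3)) = max(25, 28) = 28
Ratio = 31 / 28 = 1.1071

1.1071


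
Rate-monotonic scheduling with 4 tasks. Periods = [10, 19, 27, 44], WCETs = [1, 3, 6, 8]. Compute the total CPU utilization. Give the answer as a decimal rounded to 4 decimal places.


Compute individual utilizations (exact fractions):
  Task 1: C/T = 1/10 (approx. 0.1)
  Task 2: C/T = 3/19 (approx. 0.1579)
  Task 3: C/T = 6/27 = 2/9 (approx. 0.2222)
  Task 4: C/T = 8/44 = 2/11 (approx. 0.1818)
Total utilization U = 1/10 + 3/19 + 2/9 + 2/11 = 12451/18810
Rounded to 4 decimal places: U = 0.6619
RM (Liu & Layland) bound for 4 tasks = 0.756828; compare with U = 12451/18810 (approx. 0.661935)
U <= bound, so schedulable by RM sufficient condition.

0.6619


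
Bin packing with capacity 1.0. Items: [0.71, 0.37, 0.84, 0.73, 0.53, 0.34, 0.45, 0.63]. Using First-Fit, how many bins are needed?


Place items sequentially using First-Fit:
  Item 0.71 -> new Bin 1
  Item 0.37 -> new Bin 2
  Item 0.84 -> new Bin 3
  Item 0.73 -> new Bin 4
  Item 0.53 -> Bin 2 (now 0.9)
  Item 0.34 -> new Bin 5
  Item 0.45 -> Bin 5 (now 0.79)
  Item 0.63 -> new Bin 6
Total bins used = 6

6


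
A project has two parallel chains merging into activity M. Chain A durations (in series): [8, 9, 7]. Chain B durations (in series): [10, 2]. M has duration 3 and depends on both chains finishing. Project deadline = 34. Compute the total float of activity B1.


Forward pass: ES(B1) = sum of predecessors on chain B = 0
EF = ES + duration = 0 + 10 = 10
Backward pass: LF(M) = deadline = 34; LS(M) = 34 - 3 = 31
LF(B1) = LS(M) - sum(successors on chain B) = 31 - 2 = 29
LS = LF - duration = 29 - 10 = 19
Total float = LS - ES = 19 - 0 = 19

19


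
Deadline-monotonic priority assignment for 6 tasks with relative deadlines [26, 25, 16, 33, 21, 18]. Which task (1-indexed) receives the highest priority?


Sort tasks by relative deadline (ascending):
  Task 3: deadline = 16
  Task 6: deadline = 18
  Task 5: deadline = 21
  Task 2: deadline = 25
  Task 1: deadline = 26
  Task 4: deadline = 33
Priority order (highest first): [3, 6, 5, 2, 1, 4]
Highest priority task = 3

3


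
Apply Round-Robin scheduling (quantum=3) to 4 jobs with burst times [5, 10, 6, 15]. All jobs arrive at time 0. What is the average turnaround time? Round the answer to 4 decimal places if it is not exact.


Time quantum = 3
Execution trace:
  J1 runs 3 units, time = 3
  J2 runs 3 units, time = 6
  J3 runs 3 units, time = 9
  J4 runs 3 units, time = 12
  J1 runs 2 units, time = 14
  J2 runs 3 units, time = 17
  J3 runs 3 units, time = 20
  J4 runs 3 units, time = 23
  J2 runs 3 units, time = 26
  J4 runs 3 units, time = 29
  J2 runs 1 units, time = 30
  J4 runs 3 units, time = 33
  J4 runs 3 units, time = 36
Finish times: [14, 30, 20, 36]
Average turnaround = 100/4 = 25.0

25.0


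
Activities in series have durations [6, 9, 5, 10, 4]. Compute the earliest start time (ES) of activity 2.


Activity 2 starts after activities 1 through 1 complete.
Predecessor durations: [6]
ES = 6 = 6

6


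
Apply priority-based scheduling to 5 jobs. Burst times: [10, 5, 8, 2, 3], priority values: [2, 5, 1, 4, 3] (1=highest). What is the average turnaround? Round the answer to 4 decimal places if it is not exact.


Sort by priority (ascending = highest first):
Order: [(1, 8), (2, 10), (3, 3), (4, 2), (5, 5)]
Completion times:
  Priority 1, burst=8, C=8
  Priority 2, burst=10, C=18
  Priority 3, burst=3, C=21
  Priority 4, burst=2, C=23
  Priority 5, burst=5, C=28
Average turnaround = 98/5 = 19.6

19.6


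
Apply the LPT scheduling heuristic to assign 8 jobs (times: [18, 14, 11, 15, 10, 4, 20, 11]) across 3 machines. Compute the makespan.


Sort jobs in decreasing order (LPT): [20, 18, 15, 14, 11, 11, 10, 4]
Assign each job to the least loaded machine:
  Machine 1: jobs [20, 11], load = 31
  Machine 2: jobs [18, 11, 10], load = 39
  Machine 3: jobs [15, 14, 4], load = 33
Makespan = max load = 39

39


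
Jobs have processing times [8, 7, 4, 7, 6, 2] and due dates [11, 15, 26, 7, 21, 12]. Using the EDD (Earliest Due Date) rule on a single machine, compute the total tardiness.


Sort by due date (EDD order): [(7, 7), (8, 11), (2, 12), (7, 15), (6, 21), (4, 26)]
Compute completion times and tardiness:
  Job 1: p=7, d=7, C=7, tardiness=max(0,7-7)=0
  Job 2: p=8, d=11, C=15, tardiness=max(0,15-11)=4
  Job 3: p=2, d=12, C=17, tardiness=max(0,17-12)=5
  Job 4: p=7, d=15, C=24, tardiness=max(0,24-15)=9
  Job 5: p=6, d=21, C=30, tardiness=max(0,30-21)=9
  Job 6: p=4, d=26, C=34, tardiness=max(0,34-26)=8
Total tardiness = 35

35


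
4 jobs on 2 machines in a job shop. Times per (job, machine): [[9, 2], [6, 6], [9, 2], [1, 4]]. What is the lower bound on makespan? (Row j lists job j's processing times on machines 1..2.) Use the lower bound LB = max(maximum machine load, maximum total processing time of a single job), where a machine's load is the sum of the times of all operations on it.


Machine loads:
  Machine 1: 9 + 6 + 9 + 1 = 25
  Machine 2: 2 + 6 + 2 + 4 = 14
Max machine load = 25
Job totals:
  Job 1: 11
  Job 2: 12
  Job 3: 11
  Job 4: 5
Max job total = 12
Lower bound = max(25, 12) = 25

25


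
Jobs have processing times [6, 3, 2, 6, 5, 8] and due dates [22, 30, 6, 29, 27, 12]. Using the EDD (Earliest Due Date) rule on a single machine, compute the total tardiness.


Sort by due date (EDD order): [(2, 6), (8, 12), (6, 22), (5, 27), (6, 29), (3, 30)]
Compute completion times and tardiness:
  Job 1: p=2, d=6, C=2, tardiness=max(0,2-6)=0
  Job 2: p=8, d=12, C=10, tardiness=max(0,10-12)=0
  Job 3: p=6, d=22, C=16, tardiness=max(0,16-22)=0
  Job 4: p=5, d=27, C=21, tardiness=max(0,21-27)=0
  Job 5: p=6, d=29, C=27, tardiness=max(0,27-29)=0
  Job 6: p=3, d=30, C=30, tardiness=max(0,30-30)=0
Total tardiness = 0

0


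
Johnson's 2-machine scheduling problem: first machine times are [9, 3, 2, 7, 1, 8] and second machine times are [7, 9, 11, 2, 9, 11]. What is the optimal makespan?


Apply Johnson's rule:
  Group 1 (a <= b): [(5, 1, 9), (3, 2, 11), (2, 3, 9), (6, 8, 11)]
  Group 2 (a > b): [(1, 9, 7), (4, 7, 2)]
Optimal job order: [5, 3, 2, 6, 1, 4]
Schedule:
  Job 5: M1 done at 1, M2 done at 10
  Job 3: M1 done at 3, M2 done at 21
  Job 2: M1 done at 6, M2 done at 30
  Job 6: M1 done at 14, M2 done at 41
  Job 1: M1 done at 23, M2 done at 48
  Job 4: M1 done at 30, M2 done at 50
Makespan = 50

50


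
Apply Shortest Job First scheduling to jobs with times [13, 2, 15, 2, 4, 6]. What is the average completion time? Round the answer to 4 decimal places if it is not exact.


SJF order (ascending): [2, 2, 4, 6, 13, 15]
Completion times:
  Job 1: burst=2, C=2
  Job 2: burst=2, C=4
  Job 3: burst=4, C=8
  Job 4: burst=6, C=14
  Job 5: burst=13, C=27
  Job 6: burst=15, C=42
Average completion = 97/6 = 16.1667

16.1667


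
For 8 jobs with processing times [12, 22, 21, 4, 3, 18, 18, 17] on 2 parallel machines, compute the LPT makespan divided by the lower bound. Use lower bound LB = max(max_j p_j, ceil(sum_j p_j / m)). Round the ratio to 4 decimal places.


LPT order: [22, 21, 18, 18, 17, 12, 4, 3]
Machine loads after assignment: [59, 56]
LPT makespan = 59
Lower bound = max(max_job, ceil(total/2)) = max(22, 58) = 58
Ratio = 59 / 58 = 1.0172

1.0172


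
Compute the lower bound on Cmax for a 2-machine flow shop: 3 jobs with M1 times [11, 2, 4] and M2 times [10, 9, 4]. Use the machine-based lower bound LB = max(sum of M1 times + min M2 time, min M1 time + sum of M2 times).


LB1 = sum(M1 times) + min(M2 times) = 17 + 4 = 21
LB2 = min(M1 times) + sum(M2 times) = 2 + 23 = 25
Lower bound = max(LB1, LB2) = max(21, 25) = 25

25


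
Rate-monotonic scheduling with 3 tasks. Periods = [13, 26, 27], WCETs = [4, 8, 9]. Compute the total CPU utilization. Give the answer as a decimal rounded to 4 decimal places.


Compute individual utilizations (exact fractions):
  Task 1: C/T = 4/13 (approx. 0.3077)
  Task 2: C/T = 8/26 = 4/13 (approx. 0.3077)
  Task 3: C/T = 9/27 = 1/3 (approx. 0.3333)
Total utilization U = 4/13 + 4/13 + 1/3 = 37/39
Rounded to 4 decimal places: U = 0.9487
RM (Liu & Layland) bound for 3 tasks = 0.779763; compare with U = 37/39 (approx. 0.948718)
bound < U <= 1, so the RM sufficient condition is not met (inconclusive; an exact test such as response-time analysis is needed).

0.9487


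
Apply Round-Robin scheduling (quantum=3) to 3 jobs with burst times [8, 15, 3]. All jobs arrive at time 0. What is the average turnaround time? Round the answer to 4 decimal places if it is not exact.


Time quantum = 3
Execution trace:
  J1 runs 3 units, time = 3
  J2 runs 3 units, time = 6
  J3 runs 3 units, time = 9
  J1 runs 3 units, time = 12
  J2 runs 3 units, time = 15
  J1 runs 2 units, time = 17
  J2 runs 3 units, time = 20
  J2 runs 3 units, time = 23
  J2 runs 3 units, time = 26
Finish times: [17, 26, 9]
Average turnaround = 52/3 = 17.3333

17.3333


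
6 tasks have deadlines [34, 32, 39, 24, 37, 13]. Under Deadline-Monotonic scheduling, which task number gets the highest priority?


Sort tasks by relative deadline (ascending):
  Task 6: deadline = 13
  Task 4: deadline = 24
  Task 2: deadline = 32
  Task 1: deadline = 34
  Task 5: deadline = 37
  Task 3: deadline = 39
Priority order (highest first): [6, 4, 2, 1, 5, 3]
Highest priority task = 6

6


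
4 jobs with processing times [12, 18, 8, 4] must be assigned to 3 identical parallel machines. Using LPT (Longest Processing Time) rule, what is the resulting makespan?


Sort jobs in decreasing order (LPT): [18, 12, 8, 4]
Assign each job to the least loaded machine:
  Machine 1: jobs [18], load = 18
  Machine 2: jobs [12], load = 12
  Machine 3: jobs [8, 4], load = 12
Makespan = max load = 18

18


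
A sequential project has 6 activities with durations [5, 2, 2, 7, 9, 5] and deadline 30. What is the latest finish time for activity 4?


LF(activity 4) = deadline - sum of successor durations
Successors: activities 5 through 6 with durations [9, 5]
Sum of successor durations = 14
LF = 30 - 14 = 16

16


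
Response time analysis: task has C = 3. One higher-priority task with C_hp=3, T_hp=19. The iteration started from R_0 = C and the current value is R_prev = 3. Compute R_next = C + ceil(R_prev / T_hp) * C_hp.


R_next = C + ceil(R_prev / T_hp) * C_hp
ceil(3 / 19) = ceil(0.1579) = 1
Interference = 1 * 3 = 3
R_next = 3 + 3 = 6

6


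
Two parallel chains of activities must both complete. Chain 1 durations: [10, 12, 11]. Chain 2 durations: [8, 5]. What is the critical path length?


Path A total = 10 + 12 + 11 = 33
Path B total = 8 + 5 = 13
Critical path = longest path = max(33, 13) = 33

33


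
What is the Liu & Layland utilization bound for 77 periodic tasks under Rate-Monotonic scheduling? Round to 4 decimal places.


Compute 2^(1/77) = 1.0090425505
Subtract 1: 1.0090425505 - 1 = 0.0090425505
Multiply by n: 77 * 0.0090425505 = 0.6962763885
Round to 4 dp: 0.6963

0.6963


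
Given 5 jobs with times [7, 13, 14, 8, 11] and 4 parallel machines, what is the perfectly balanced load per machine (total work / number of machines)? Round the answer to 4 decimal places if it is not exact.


Total processing time = 7 + 13 + 14 + 8 + 11 = 53
Number of machines = 4
Ideal balanced load = 53 / 4 = 13.25

13.25


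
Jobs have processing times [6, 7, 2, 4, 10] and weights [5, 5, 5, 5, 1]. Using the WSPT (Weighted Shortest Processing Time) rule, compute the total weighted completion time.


Compute p/w ratios and sort ascending (WSPT): [(2, 5), (4, 5), (6, 5), (7, 5), (10, 1)]
Compute weighted completion times:
  Job (p=2,w=5): C=2, w*C=5*2=10
  Job (p=4,w=5): C=6, w*C=5*6=30
  Job (p=6,w=5): C=12, w*C=5*12=60
  Job (p=7,w=5): C=19, w*C=5*19=95
  Job (p=10,w=1): C=29, w*C=1*29=29
Total weighted completion time = 224

224


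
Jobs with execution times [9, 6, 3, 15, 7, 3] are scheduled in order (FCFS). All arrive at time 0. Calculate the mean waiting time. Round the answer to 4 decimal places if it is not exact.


FCFS order (as given): [9, 6, 3, 15, 7, 3]
Waiting times:
  Job 1: wait = 0
  Job 2: wait = 9
  Job 3: wait = 15
  Job 4: wait = 18
  Job 5: wait = 33
  Job 6: wait = 40
Sum of waiting times = 115
Average waiting time = 115/6 = 19.1667

19.1667


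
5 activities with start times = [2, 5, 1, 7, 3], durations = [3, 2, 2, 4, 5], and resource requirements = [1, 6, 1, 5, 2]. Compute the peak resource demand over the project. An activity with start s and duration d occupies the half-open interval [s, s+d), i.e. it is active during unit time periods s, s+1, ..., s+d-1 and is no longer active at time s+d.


Each activity i is active on [start_i, start_i + duration_i).
Compute total resource usage per time slot:
  t=0: active resources = [], total = 0
  t=1: active resources = [1], total = 1
  t=2: active resources = [1, 1], total = 2
  t=3: active resources = [1, 2], total = 3
  t=4: active resources = [1, 2], total = 3
  t=5: active resources = [6, 2], total = 8
  t=6: active resources = [6, 2], total = 8
  t=7: active resources = [5, 2], total = 7
  t=8: active resources = [5], total = 5
  t=9: active resources = [5], total = 5
  t=10: active resources = [5], total = 5
Peak resource demand = 8

8


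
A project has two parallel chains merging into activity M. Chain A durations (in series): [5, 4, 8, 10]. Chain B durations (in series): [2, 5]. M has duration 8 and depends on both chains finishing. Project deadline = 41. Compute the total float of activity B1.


Forward pass: ES(B1) = sum of predecessors on chain B = 0
EF = ES + duration = 0 + 2 = 2
Backward pass: LF(M) = deadline = 41; LS(M) = 41 - 8 = 33
LF(B1) = LS(M) - sum(successors on chain B) = 33 - 5 = 28
LS = LF - duration = 28 - 2 = 26
Total float = LS - ES = 26 - 0 = 26

26


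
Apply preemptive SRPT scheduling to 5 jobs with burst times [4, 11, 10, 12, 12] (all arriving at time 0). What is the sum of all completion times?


Since all jobs arrive at t=0, SRPT equals SPT ordering.
SPT order: [4, 10, 11, 12, 12]
Completion times:
  Job 1: p=4, C=4
  Job 2: p=10, C=14
  Job 3: p=11, C=25
  Job 4: p=12, C=37
  Job 5: p=12, C=49
Total completion time = 4 + 14 + 25 + 37 + 49 = 129

129


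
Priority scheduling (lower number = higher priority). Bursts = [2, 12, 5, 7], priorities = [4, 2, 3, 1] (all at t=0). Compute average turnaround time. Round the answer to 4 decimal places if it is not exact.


Sort by priority (ascending = highest first):
Order: [(1, 7), (2, 12), (3, 5), (4, 2)]
Completion times:
  Priority 1, burst=7, C=7
  Priority 2, burst=12, C=19
  Priority 3, burst=5, C=24
  Priority 4, burst=2, C=26
Average turnaround = 76/4 = 19.0

19.0


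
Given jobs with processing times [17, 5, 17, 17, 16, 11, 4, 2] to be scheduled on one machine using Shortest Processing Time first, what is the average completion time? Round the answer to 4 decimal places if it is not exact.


Sort jobs by processing time (SPT order): [2, 4, 5, 11, 16, 17, 17, 17]
Compute completion times sequentially:
  Job 1: processing = 2, completes at 2
  Job 2: processing = 4, completes at 6
  Job 3: processing = 5, completes at 11
  Job 4: processing = 11, completes at 22
  Job 5: processing = 16, completes at 38
  Job 6: processing = 17, completes at 55
  Job 7: processing = 17, completes at 72
  Job 8: processing = 17, completes at 89
Sum of completion times = 295
Average completion time = 295/8 = 36.875

36.875


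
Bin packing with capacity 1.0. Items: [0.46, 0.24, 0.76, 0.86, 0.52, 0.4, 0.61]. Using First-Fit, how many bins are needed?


Place items sequentially using First-Fit:
  Item 0.46 -> new Bin 1
  Item 0.24 -> Bin 1 (now 0.7)
  Item 0.76 -> new Bin 2
  Item 0.86 -> new Bin 3
  Item 0.52 -> new Bin 4
  Item 0.4 -> Bin 4 (now 0.92)
  Item 0.61 -> new Bin 5
Total bins used = 5

5


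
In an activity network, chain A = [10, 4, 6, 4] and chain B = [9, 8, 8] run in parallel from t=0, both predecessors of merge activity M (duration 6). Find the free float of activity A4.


ES(A4) = sum of predecessors on chain A = 20
EF(A4) = ES + duration = 20 + 4 = 24
Successor of A4 is M. ES(M) = max(sum(A), sum(B)) = max(24, 25) = 25
Free float = ES(successor) - EF(current) = 25 - 24 = 1

1


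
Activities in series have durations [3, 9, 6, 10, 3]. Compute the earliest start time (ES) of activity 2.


Activity 2 starts after activities 1 through 1 complete.
Predecessor durations: [3]
ES = 3 = 3

3


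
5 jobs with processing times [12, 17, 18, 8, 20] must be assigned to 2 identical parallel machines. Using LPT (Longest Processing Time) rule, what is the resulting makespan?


Sort jobs in decreasing order (LPT): [20, 18, 17, 12, 8]
Assign each job to the least loaded machine:
  Machine 1: jobs [20, 12, 8], load = 40
  Machine 2: jobs [18, 17], load = 35
Makespan = max load = 40

40


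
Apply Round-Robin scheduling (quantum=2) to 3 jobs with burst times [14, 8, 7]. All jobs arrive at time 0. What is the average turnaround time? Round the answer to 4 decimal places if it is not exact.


Time quantum = 2
Execution trace:
  J1 runs 2 units, time = 2
  J2 runs 2 units, time = 4
  J3 runs 2 units, time = 6
  J1 runs 2 units, time = 8
  J2 runs 2 units, time = 10
  J3 runs 2 units, time = 12
  J1 runs 2 units, time = 14
  J2 runs 2 units, time = 16
  J3 runs 2 units, time = 18
  J1 runs 2 units, time = 20
  J2 runs 2 units, time = 22
  J3 runs 1 units, time = 23
  J1 runs 2 units, time = 25
  J1 runs 2 units, time = 27
  J1 runs 2 units, time = 29
Finish times: [29, 22, 23]
Average turnaround = 74/3 = 24.6667

24.6667


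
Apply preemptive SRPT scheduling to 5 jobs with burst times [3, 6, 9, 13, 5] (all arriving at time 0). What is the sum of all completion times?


Since all jobs arrive at t=0, SRPT equals SPT ordering.
SPT order: [3, 5, 6, 9, 13]
Completion times:
  Job 1: p=3, C=3
  Job 2: p=5, C=8
  Job 3: p=6, C=14
  Job 4: p=9, C=23
  Job 5: p=13, C=36
Total completion time = 3 + 8 + 14 + 23 + 36 = 84

84


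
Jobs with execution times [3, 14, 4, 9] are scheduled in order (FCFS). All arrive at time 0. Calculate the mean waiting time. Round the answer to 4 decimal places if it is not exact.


FCFS order (as given): [3, 14, 4, 9]
Waiting times:
  Job 1: wait = 0
  Job 2: wait = 3
  Job 3: wait = 17
  Job 4: wait = 21
Sum of waiting times = 41
Average waiting time = 41/4 = 10.25

10.25


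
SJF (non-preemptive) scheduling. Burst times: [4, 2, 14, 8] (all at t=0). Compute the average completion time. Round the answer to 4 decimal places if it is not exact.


SJF order (ascending): [2, 4, 8, 14]
Completion times:
  Job 1: burst=2, C=2
  Job 2: burst=4, C=6
  Job 3: burst=8, C=14
  Job 4: burst=14, C=28
Average completion = 50/4 = 12.5

12.5


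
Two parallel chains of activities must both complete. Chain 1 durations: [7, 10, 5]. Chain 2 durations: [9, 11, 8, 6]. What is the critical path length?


Path A total = 7 + 10 + 5 = 22
Path B total = 9 + 11 + 8 + 6 = 34
Critical path = longest path = max(22, 34) = 34

34


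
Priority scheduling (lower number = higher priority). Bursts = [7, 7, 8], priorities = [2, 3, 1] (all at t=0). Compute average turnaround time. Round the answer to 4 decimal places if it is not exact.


Sort by priority (ascending = highest first):
Order: [(1, 8), (2, 7), (3, 7)]
Completion times:
  Priority 1, burst=8, C=8
  Priority 2, burst=7, C=15
  Priority 3, burst=7, C=22
Average turnaround = 45/3 = 15.0

15.0


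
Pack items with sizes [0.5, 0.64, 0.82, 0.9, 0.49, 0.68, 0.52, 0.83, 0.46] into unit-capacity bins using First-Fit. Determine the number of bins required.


Place items sequentially using First-Fit:
  Item 0.5 -> new Bin 1
  Item 0.64 -> new Bin 2
  Item 0.82 -> new Bin 3
  Item 0.9 -> new Bin 4
  Item 0.49 -> Bin 1 (now 0.99)
  Item 0.68 -> new Bin 5
  Item 0.52 -> new Bin 6
  Item 0.83 -> new Bin 7
  Item 0.46 -> Bin 6 (now 0.98)
Total bins used = 7

7


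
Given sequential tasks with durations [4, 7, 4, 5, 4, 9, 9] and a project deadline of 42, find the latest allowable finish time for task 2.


LF(activity 2) = deadline - sum of successor durations
Successors: activities 3 through 7 with durations [4, 5, 4, 9, 9]
Sum of successor durations = 31
LF = 42 - 31 = 11

11


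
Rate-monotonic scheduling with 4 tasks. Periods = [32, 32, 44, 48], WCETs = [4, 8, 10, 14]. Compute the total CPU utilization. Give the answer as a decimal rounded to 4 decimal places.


Compute individual utilizations (exact fractions):
  Task 1: C/T = 4/32 = 1/8 (approx. 0.125)
  Task 2: C/T = 8/32 = 1/4 (approx. 0.25)
  Task 3: C/T = 10/44 = 5/22 (approx. 0.2273)
  Task 4: C/T = 14/48 = 7/24 (approx. 0.2917)
Total utilization U = 1/8 + 1/4 + 5/22 + 7/24 = 59/66
Rounded to 4 decimal places: U = 0.8939
RM (Liu & Layland) bound for 4 tasks = 0.756828; compare with U = 59/66 (approx. 0.893939)
bound < U <= 1, so the RM sufficient condition is not met (inconclusive; an exact test such as response-time analysis is needed).

0.8939


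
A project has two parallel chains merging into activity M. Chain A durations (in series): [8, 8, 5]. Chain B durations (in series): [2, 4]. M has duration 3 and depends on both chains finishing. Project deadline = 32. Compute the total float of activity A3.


Forward pass: ES(A3) = sum of predecessors on chain A = 16
EF = ES + duration = 16 + 5 = 21
Backward pass: LF(M) = deadline = 32; LS(M) = 32 - 3 = 29
LF(A3) = LS(M) - sum(successors on chain A) = 29 - 0 = 29
LS = LF - duration = 29 - 5 = 24
Total float = LS - ES = 24 - 16 = 8

8


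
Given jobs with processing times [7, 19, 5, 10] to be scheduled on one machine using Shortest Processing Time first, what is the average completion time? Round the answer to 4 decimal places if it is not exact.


Sort jobs by processing time (SPT order): [5, 7, 10, 19]
Compute completion times sequentially:
  Job 1: processing = 5, completes at 5
  Job 2: processing = 7, completes at 12
  Job 3: processing = 10, completes at 22
  Job 4: processing = 19, completes at 41
Sum of completion times = 80
Average completion time = 80/4 = 20.0

20.0
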